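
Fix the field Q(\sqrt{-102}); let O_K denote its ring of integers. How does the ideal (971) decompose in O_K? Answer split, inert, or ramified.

Since -102 ≢ 1 mod 4, the ring of integers is ℤ[√-102] with discriminant 4·(-102) = -408.
971 ∤ -408, so 971 is unramified.
Legendre symbol by Euler's criterion: (-102/971) ≡ (-102)^485 ≡ 1 (mod 971), i.e. (-102/971) = 1.
Legendre symbol 1 ⇒ 971 is split.

p splits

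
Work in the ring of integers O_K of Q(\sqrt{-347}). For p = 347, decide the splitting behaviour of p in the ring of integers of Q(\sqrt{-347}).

ramifies in O_K

d = -347 ≡ 1 (mod 4), so O_K = ℤ[(1+√-347)/2] and disc(K) = d = -347.
disc(K) = -347 = 347·(-1), so p = 347 is ramified.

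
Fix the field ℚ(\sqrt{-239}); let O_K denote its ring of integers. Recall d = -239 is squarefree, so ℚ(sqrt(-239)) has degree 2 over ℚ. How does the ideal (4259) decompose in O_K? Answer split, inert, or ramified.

split — (4259) = 𝔭₁𝔭₂ with 𝔭₁ ≠ 𝔭₂

d = -239 ≡ 1 (mod 4), so O_K = ℤ[(1+√-239)/2] and disc(K) = d = -239.
4259 ∤ -239, so 4259 is unramified.
Euler's criterion: (-239)^2129 mod 4259 = 1. Thus (-239|4259) = 1.
(-239/4259) = 1, so 4259 splits.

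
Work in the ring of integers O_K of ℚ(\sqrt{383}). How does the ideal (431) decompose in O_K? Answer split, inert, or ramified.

Since 383 ≢ 1 mod 4, the ring of integers is ℤ[√383] with discriminant 4·383 = 1532.
431 ∤ 1532, so 431 is unramified.
Euler's criterion: 383^215 mod 431 = 430. Thus (383|431) = -1.
(383/431) = -1, so 431 is inert.

inert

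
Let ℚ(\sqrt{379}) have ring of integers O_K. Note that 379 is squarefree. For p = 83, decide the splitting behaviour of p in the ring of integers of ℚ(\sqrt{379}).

p is inert

d = 379 ≡ 3 (mod 4), so O_K = ℤ[√379] and disc(K) = 4d = 1516.
83 ∤ 1516, so 83 is unramified.
Compute (379/83) via Euler: 47^((83-1)/2) mod 83 = 82, so (379/83) = -1.
d is a non-residue mod p, hence 83 remains inert in O_K.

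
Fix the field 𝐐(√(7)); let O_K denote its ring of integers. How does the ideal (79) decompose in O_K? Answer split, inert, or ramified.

inert

7 mod 4 = 3, hence disc K = 4·7 = 28 and O_K = ℤ[√7].
79 ∤ 28, so 79 is unramified.
Legendre symbol by Euler's criterion: (7/79) ≡ 7^39 ≡ 78 (mod 79), i.e. (7/79) = -1.
d is a non-residue mod p, hence 79 remains inert in O_K.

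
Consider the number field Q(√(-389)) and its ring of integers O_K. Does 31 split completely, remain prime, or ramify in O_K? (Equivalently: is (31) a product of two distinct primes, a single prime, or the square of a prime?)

split

Since -389 ≢ 1 mod 4, the ring of integers is ℤ[√-389] with discriminant 4·(-389) = -1556.
31 ∤ -1556, so 31 is unramified.
Compute (-389/31) via Euler: 14^((31-1)/2) mod 31 = 1, so (-389/31) = 1.
(-389/31) = 1, so 31 splits.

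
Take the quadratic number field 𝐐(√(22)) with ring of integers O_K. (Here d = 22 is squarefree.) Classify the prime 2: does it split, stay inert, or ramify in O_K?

22 mod 4 = 2, hence disc K = 4·22 = 88 and O_K = ℤ[√22].
disc(K) = 88 = 2·44, so p = 2 is ramified.

2 is ramified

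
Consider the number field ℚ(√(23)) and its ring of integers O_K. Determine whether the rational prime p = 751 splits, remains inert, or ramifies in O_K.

d = 23 ≡ 3 (mod 4), so O_K = ℤ[√23] and disc(K) = 4d = 92.
disc(K) = 92 is not divisible by 751; 751 is unramified.
Euler's criterion: 23^375 mod 751 = 1. Thus (23|751) = 1.
Legendre symbol 1 ⇒ 751 is split.

splits completely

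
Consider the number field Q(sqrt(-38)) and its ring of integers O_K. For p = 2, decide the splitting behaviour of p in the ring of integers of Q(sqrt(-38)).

-38 mod 4 = 2, hence disc K = 4·(-38) = -152 and O_K = ℤ[√-38].
disc(K) = -152 = 2·(-76), so p = 2 is ramified.

p ramifies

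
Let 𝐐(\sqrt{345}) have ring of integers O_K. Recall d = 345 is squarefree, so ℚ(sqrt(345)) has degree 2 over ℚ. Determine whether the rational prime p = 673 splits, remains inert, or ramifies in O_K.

d = 345 ≡ 1 (mod 4), so O_K = ℤ[(1+√345)/2] and disc(K) = d = 345.
673 ∤ 345, so 673 is unramified.
Compute (345/673) via Euler: 345^((673-1)/2) mod 673 = 672, so (345/673) = -1.
d is a non-residue mod p, hence 673 remains inert in O_K.

673 remains inert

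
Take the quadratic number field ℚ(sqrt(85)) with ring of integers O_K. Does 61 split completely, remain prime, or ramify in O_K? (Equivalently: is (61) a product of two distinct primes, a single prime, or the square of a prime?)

p is inert

d = 85 ≡ 1 (mod 4), so O_K = ℤ[(1+√85)/2] and disc(K) = d = 85.
61 ∤ 85, so 61 is unramified.
Compute (85/61) via Euler: 24^((61-1)/2) mod 61 = 60, so (85/61) = -1.
Legendre symbol -1 ⇒ 61 is inert.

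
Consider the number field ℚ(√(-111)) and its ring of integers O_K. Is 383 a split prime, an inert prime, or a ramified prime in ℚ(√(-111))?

d = -111 ≡ 1 (mod 4), so O_K = ℤ[(1+√-111)/2] and disc(K) = d = -111.
Since gcd(383, -111) = 1 the prime 383 does not ramify.
Euler's criterion: (-111)^191 mod 383 = 1. Thus (-111|383) = 1.
d is a quadratic residue mod p, hence 383 splits in O_K.

split — (383) = 𝔭₁𝔭₂ with 𝔭₁ ≠ 𝔭₂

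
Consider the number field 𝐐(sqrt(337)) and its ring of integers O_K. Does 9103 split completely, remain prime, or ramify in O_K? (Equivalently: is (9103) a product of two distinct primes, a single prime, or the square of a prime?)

337 mod 4 = 1, hence disc K = 337 and O_K = ℤ[(1+√337)/2].
disc(K) = 337 is not divisible by 9103; 9103 is unramified.
Compute (337/9103) via Euler: 337^((9103-1)/2) mod 9103 = 1, so (337/9103) = 1.
d is a quadratic residue mod p, hence 9103 splits in O_K.

p splits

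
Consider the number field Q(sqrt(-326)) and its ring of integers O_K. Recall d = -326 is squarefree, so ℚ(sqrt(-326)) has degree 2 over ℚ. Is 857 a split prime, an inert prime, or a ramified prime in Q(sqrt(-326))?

remains prime (inert)

-326 mod 4 = 2, hence disc K = 4·(-326) = -1304 and O_K = ℤ[√-326].
Since gcd(857, -1304) = 1 the prime 857 does not ramify.
Euler's criterion: (-326)^428 mod 857 = 856. Thus (-326|857) = -1.
(-326/857) = -1, so 857 is inert.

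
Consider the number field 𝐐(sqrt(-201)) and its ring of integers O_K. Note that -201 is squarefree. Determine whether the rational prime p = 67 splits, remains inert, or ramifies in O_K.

p ramifies

d = -201 ≡ 3 (mod 4), so O_K = ℤ[√-201] and disc(K) = 4d = -804.
Ramification test: 67 | -804. The prime 67 ramifies in K.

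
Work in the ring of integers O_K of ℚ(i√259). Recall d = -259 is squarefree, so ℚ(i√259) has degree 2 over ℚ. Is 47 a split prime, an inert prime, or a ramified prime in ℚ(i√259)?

inert

Since -259 ≡ 1 mod 4, the ring of integers is ℤ[(1+√-259)/2] with discriminant -259.
Since gcd(47, -259) = 1 the prime 47 does not ramify.
Compute (-259/47) via Euler: 23^((47-1)/2) mod 47 = 46, so (-259/47) = -1.
d is a non-residue mod p, hence 47 remains inert in O_K.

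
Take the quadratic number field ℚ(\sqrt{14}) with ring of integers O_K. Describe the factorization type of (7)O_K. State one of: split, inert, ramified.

d = 14 ≡ 2 (mod 4), so O_K = ℤ[√14] and disc(K) = 4d = 56.
Ramification test: 7 | 56. The prime 7 ramifies in K.

p ramifies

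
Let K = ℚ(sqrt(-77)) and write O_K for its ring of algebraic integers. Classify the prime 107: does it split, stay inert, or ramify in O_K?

107 splits in O_K

d = -77 ≡ 3 (mod 4), so O_K = ℤ[√-77] and disc(K) = 4d = -308.
107 ∤ -308, so 107 is unramified.
Legendre symbol by Euler's criterion: (-77/107) ≡ (-77)^53 ≡ 1 (mod 107), i.e. (-77/107) = 1.
(-77/107) = 1, so 107 splits.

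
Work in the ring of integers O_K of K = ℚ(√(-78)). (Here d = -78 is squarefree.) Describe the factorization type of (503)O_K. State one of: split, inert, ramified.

-78 mod 4 = 2, hence disc K = 4·(-78) = -312 and O_K = ℤ[√-78].
503 ∤ -312, so 503 is unramified.
(-78/503) = 425^251 mod 503 = 502, giving Legendre symbol -1.
Legendre symbol -1 ⇒ 503 is inert.

503 remains inert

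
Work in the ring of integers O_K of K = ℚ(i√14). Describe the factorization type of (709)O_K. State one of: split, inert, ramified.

709 remains inert

-14 mod 4 = 2, hence disc K = 4·(-14) = -56 and O_K = ℤ[√-14].
Since gcd(709, -56) = 1 the prime 709 does not ramify.
Euler's criterion: (-14)^354 mod 709 = 708. Thus (-14|709) = -1.
Legendre symbol -1 ⇒ 709 is inert.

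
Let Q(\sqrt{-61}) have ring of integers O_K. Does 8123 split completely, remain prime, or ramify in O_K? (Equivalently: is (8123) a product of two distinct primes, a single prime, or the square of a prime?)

-61 mod 4 = 3, hence disc K = 4·(-61) = -244 and O_K = ℤ[√-61].
8123 ∤ -244, so 8123 is unramified.
Legendre symbol by Euler's criterion: (-61/8123) ≡ (-61)^4061 ≡ 1 (mod 8123), i.e. (-61/8123) = 1.
Legendre symbol 1 ⇒ 8123 is split.

8123 splits in O_K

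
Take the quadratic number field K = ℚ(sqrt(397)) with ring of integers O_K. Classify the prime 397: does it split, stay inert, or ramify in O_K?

ramified

d = 397 ≡ 1 (mod 4), so O_K = ℤ[(1+√397)/2] and disc(K) = d = 397.
Ramification test: 397 | 397. The prime 397 ramifies in K.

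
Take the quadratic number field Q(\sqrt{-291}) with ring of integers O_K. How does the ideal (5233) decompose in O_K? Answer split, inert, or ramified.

5233 remains inert

Since -291 ≡ 1 mod 4, the ring of integers is ℤ[(1+√-291)/2] with discriminant -291.
5233 ∤ -291, so 5233 is unramified.
Euler's criterion: (-291)^2616 mod 5233 = 5232. Thus (-291|5233) = -1.
Legendre symbol -1 ⇒ 5233 is inert.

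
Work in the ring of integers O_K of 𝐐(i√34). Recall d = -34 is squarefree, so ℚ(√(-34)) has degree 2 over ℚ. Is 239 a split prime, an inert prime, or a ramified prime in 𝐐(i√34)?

Since -34 ≢ 1 mod 4, the ring of integers is ℤ[√-34] with discriminant 4·(-34) = -136.
Since gcd(239, -136) = 1 the prime 239 does not ramify.
Compute (-34/239) via Euler: 205^((239-1)/2) mod 239 = 238, so (-34/239) = -1.
(-34/239) = -1, so 239 is inert.

inert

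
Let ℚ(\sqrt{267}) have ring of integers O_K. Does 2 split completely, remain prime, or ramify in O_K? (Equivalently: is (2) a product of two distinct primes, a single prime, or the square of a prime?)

ramifies in O_K

267 mod 4 = 3, hence disc K = 4·267 = 1068 and O_K = ℤ[√267].
Ramification test: 2 | 1068. The prime 2 ramifies in K.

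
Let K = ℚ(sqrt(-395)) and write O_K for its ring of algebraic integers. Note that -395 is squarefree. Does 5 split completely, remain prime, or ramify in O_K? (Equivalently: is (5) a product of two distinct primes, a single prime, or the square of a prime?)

Since -395 ≡ 1 mod 4, the ring of integers is ℤ[(1+√-395)/2] with discriminant -395.
disc(K) = -395 = 5·(-79), so p = 5 is ramified.

5 is ramified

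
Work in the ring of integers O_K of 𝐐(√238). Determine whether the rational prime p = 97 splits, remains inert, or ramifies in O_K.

Since 238 ≢ 1 mod 4, the ring of integers is ℤ[√238] with discriminant 4·238 = 952.
Since gcd(97, 952) = 1 the prime 97 does not ramify.
Legendre symbol by Euler's criterion: (238/97) ≡ 238^48 ≡ 1 (mod 97), i.e. (238/97) = 1.
(238/97) = 1, so 97 splits.

p splits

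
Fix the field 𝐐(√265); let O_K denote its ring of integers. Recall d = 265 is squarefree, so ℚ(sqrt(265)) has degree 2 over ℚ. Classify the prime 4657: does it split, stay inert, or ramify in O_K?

265 mod 4 = 1, hence disc K = 265 and O_K = ℤ[(1+√265)/2].
disc(K) = 265 is not divisible by 4657; 4657 is unramified.
Compute (265/4657) via Euler: 265^((4657-1)/2) mod 4657 = 4656, so (265/4657) = -1.
d is a non-residue mod p, hence 4657 remains inert in O_K.

p is inert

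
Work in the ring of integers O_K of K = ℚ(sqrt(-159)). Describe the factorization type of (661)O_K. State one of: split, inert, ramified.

Since -159 ≡ 1 mod 4, the ring of integers is ℤ[(1+√-159)/2] with discriminant -159.
disc(K) = -159 is not divisible by 661; 661 is unramified.
Euler's criterion: (-159)^330 mod 661 = 1. Thus (-159|661) = 1.
(-159/661) = 1, so 661 splits.

splits completely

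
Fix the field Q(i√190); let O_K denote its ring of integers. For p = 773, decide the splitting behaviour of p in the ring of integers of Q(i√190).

p is inert

-190 mod 4 = 2, hence disc K = 4·(-190) = -760 and O_K = ℤ[√-190].
disc(K) = -760 is not divisible by 773; 773 is unramified.
Euler's criterion: (-190)^386 mod 773 = 772. Thus (-190|773) = -1.
Legendre symbol -1 ⇒ 773 is inert.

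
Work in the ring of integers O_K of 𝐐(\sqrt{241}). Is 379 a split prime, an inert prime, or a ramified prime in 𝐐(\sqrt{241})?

d = 241 ≡ 1 (mod 4), so O_K = ℤ[(1+√241)/2] and disc(K) = d = 241.
Since gcd(379, 241) = 1 the prime 379 does not ramify.
Compute (241/379) via Euler: 241^((379-1)/2) mod 379 = 378, so (241/379) = -1.
(241/379) = -1, so 379 is inert.

p is inert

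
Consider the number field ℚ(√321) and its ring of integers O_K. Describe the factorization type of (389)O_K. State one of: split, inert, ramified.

split — (389) = 𝔭₁𝔭₂ with 𝔭₁ ≠ 𝔭₂

d = 321 ≡ 1 (mod 4), so O_K = ℤ[(1+√321)/2] and disc(K) = d = 321.
disc(K) = 321 is not divisible by 389; 389 is unramified.
Euler's criterion: 321^194 mod 389 = 1. Thus (321|389) = 1.
Legendre symbol 1 ⇒ 389 is split.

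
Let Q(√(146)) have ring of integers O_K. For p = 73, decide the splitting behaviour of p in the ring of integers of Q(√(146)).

ramified — (73) = 𝔭²

Since 146 ≢ 1 mod 4, the ring of integers is ℤ[√146] with discriminant 4·146 = 584.
73 divides disc(K) = 584, so 73 ramifies.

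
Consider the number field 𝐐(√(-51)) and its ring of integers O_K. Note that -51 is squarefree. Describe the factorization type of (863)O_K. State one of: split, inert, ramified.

Since -51 ≡ 1 mod 4, the ring of integers is ℤ[(1+√-51)/2] with discriminant -51.
Since gcd(863, -51) = 1 the prime 863 does not ramify.
Legendre symbol by Euler's criterion: (-51/863) ≡ (-51)^431 ≡ 862 (mod 863), i.e. (-51/863) = -1.
(-51/863) = -1, so 863 is inert.

p is inert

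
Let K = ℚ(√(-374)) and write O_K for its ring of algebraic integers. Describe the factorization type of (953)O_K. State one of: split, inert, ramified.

Since -374 ≢ 1 mod 4, the ring of integers is ℤ[√-374] with discriminant 4·(-374) = -1496.
Since gcd(953, -1496) = 1 the prime 953 does not ramify.
Euler's criterion: (-374)^476 mod 953 = 952. Thus (-374|953) = -1.
(-374/953) = -1, so 953 is inert.

p is inert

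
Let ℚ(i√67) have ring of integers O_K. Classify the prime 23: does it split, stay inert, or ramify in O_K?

split — (23) = 𝔭₁𝔭₂ with 𝔭₁ ≠ 𝔭₂

-67 mod 4 = 1, hence disc K = -67 and O_K = ℤ[(1+√-67)/2].
Since gcd(23, -67) = 1 the prime 23 does not ramify.
Euler's criterion: (-67)^11 mod 23 = 1. Thus (-67|23) = 1.
d is a quadratic residue mod p, hence 23 splits in O_K.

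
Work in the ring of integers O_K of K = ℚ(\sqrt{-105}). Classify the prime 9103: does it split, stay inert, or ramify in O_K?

-105 mod 4 = 3, hence disc K = 4·(-105) = -420 and O_K = ℤ[√-105].
disc(K) = -420 is not divisible by 9103; 9103 is unramified.
Euler's criterion: (-105)^4551 mod 9103 = 9102. Thus (-105|9103) = -1.
d is a non-residue mod p, hence 9103 remains inert in O_K.

p is inert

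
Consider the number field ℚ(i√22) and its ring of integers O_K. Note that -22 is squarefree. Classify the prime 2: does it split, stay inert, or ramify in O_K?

Since -22 ≢ 1 mod 4, the ring of integers is ℤ[√-22] with discriminant 4·(-22) = -88.
Ramification test: 2 | -88. The prime 2 ramifies in K.

ramifies in O_K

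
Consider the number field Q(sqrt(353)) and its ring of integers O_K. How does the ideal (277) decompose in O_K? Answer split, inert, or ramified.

d = 353 ≡ 1 (mod 4), so O_K = ℤ[(1+√353)/2] and disc(K) = d = 353.
277 ∤ 353, so 277 is unramified.
(353/277) = 76^138 mod 277 = 1, giving Legendre symbol 1.
Legendre symbol 1 ⇒ 277 is split.

split — (277) = 𝔭₁𝔭₂ with 𝔭₁ ≠ 𝔭₂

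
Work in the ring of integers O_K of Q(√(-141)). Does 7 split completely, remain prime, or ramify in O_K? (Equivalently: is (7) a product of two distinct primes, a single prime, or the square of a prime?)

inert

-141 mod 4 = 3, hence disc K = 4·(-141) = -564 and O_K = ℤ[√-141].
7 ∤ -564, so 7 is unramified.
Compute (-141/7) via Euler: 6^((7-1)/2) mod 7 = 6, so (-141/7) = -1.
d is a non-residue mod p, hence 7 remains inert in O_K.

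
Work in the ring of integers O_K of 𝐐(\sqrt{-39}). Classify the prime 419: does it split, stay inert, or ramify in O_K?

419 remains inert

-39 mod 4 = 1, hence disc K = -39 and O_K = ℤ[(1+√-39)/2].
disc(K) = -39 is not divisible by 419; 419 is unramified.
(-39/419) = 380^209 mod 419 = 418, giving Legendre symbol -1.
Legendre symbol -1 ⇒ 419 is inert.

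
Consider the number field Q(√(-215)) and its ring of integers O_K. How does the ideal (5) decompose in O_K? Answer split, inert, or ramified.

Since -215 ≡ 1 mod 4, the ring of integers is ℤ[(1+√-215)/2] with discriminant -215.
disc(K) = -215 = 5·(-43), so p = 5 is ramified.

ramified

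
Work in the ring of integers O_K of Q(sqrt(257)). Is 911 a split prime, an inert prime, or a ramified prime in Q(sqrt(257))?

d = 257 ≡ 1 (mod 4), so O_K = ℤ[(1+√257)/2] and disc(K) = d = 257.
Since gcd(911, 257) = 1 the prime 911 does not ramify.
Euler's criterion: 257^455 mod 911 = 1. Thus (257|911) = 1.
(257/911) = 1, so 911 splits.

split — (911) = 𝔭₁𝔭₂ with 𝔭₁ ≠ 𝔭₂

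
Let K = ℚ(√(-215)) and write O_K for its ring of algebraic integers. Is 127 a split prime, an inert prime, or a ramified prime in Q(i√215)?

remains prime (inert)

-215 mod 4 = 1, hence disc K = -215 and O_K = ℤ[(1+√-215)/2].
127 ∤ -215, so 127 is unramified.
Euler's criterion: (-215)^63 mod 127 = 126. Thus (-215|127) = -1.
Legendre symbol -1 ⇒ 127 is inert.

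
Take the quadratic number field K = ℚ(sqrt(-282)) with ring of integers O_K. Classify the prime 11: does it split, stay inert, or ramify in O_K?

d = -282 ≡ 2 (mod 4), so O_K = ℤ[√-282] and disc(K) = 4d = -1128.
disc(K) = -1128 is not divisible by 11; 11 is unramified.
Euler's criterion: (-282)^5 mod 11 = 1. Thus (-282|11) = 1.
d is a quadratic residue mod p, hence 11 splits in O_K.

split — (11) = 𝔭₁𝔭₂ with 𝔭₁ ≠ 𝔭₂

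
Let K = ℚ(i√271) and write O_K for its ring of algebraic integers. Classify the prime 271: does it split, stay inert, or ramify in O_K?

d = -271 ≡ 1 (mod 4), so O_K = ℤ[(1+√-271)/2] and disc(K) = d = -271.
disc(K) = -271 = 271·(-1), so p = 271 is ramified.

ramified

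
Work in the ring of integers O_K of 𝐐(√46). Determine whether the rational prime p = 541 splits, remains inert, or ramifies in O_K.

d = 46 ≡ 2 (mod 4), so O_K = ℤ[√46] and disc(K) = 4d = 184.
541 ∤ 184, so 541 is unramified.
Euler's criterion: 46^270 mod 541 = 540. Thus (46|541) = -1.
Legendre symbol -1 ⇒ 541 is inert.

541 remains inert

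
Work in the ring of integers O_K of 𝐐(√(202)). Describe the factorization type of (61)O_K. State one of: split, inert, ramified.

split — (61) = 𝔭₁𝔭₂ with 𝔭₁ ≠ 𝔭₂

d = 202 ≡ 2 (mod 4), so O_K = ℤ[√202] and disc(K) = 4d = 808.
disc(K) = 808 is not divisible by 61; 61 is unramified.
Compute (202/61) via Euler: 19^((61-1)/2) mod 61 = 1, so (202/61) = 1.
d is a quadratic residue mod p, hence 61 splits in O_K.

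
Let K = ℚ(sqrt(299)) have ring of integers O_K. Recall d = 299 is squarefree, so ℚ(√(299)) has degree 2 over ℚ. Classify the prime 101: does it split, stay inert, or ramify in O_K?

splits completely

d = 299 ≡ 3 (mod 4), so O_K = ℤ[√299] and disc(K) = 4d = 1196.
Since gcd(101, 1196) = 1 the prime 101 does not ramify.
(299/101) = 97^50 mod 101 = 1, giving Legendre symbol 1.
(299/101) = 1, so 101 splits.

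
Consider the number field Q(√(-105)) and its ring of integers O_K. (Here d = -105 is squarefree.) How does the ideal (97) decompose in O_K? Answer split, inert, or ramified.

splits completely

Since -105 ≢ 1 mod 4, the ring of integers is ℤ[√-105] with discriminant 4·(-105) = -420.
97 ∤ -420, so 97 is unramified.
(-105/97) = 89^48 mod 97 = 1, giving Legendre symbol 1.
(-105/97) = 1, so 97 splits.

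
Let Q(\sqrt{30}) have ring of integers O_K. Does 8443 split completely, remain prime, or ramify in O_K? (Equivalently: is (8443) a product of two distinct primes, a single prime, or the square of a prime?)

8443 remains inert

30 mod 4 = 2, hence disc K = 4·30 = 120 and O_K = ℤ[√30].
Since gcd(8443, 120) = 1 the prime 8443 does not ramify.
Euler's criterion: 30^4221 mod 8443 = 8442. Thus (30|8443) = -1.
d is a non-residue mod p, hence 8443 remains inert in O_K.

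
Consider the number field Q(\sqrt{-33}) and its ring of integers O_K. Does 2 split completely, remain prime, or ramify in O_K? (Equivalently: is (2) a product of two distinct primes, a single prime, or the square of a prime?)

Since -33 ≢ 1 mod 4, the ring of integers is ℤ[√-33] with discriminant 4·(-33) = -132.
Ramification test: 2 | -132. The prime 2 ramifies in K.

ramified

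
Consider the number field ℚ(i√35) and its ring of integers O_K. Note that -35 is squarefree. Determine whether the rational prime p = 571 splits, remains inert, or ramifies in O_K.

d = -35 ≡ 1 (mod 4), so O_K = ℤ[(1+√-35)/2] and disc(K) = d = -35.
disc(K) = -35 is not divisible by 571; 571 is unramified.
Legendre symbol by Euler's criterion: (-35/571) ≡ (-35)^285 ≡ 1 (mod 571), i.e. (-35/571) = 1.
(-35/571) = 1, so 571 splits.

split — (571) = 𝔭₁𝔭₂ with 𝔭₁ ≠ 𝔭₂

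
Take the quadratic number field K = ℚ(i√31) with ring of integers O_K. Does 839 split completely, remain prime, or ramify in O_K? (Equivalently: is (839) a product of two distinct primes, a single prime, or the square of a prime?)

d = -31 ≡ 1 (mod 4), so O_K = ℤ[(1+√-31)/2] and disc(K) = d = -31.
839 ∤ -31, so 839 is unramified.
Euler's criterion: (-31)^419 mod 839 = 1. Thus (-31|839) = 1.
d is a quadratic residue mod p, hence 839 splits in O_K.

split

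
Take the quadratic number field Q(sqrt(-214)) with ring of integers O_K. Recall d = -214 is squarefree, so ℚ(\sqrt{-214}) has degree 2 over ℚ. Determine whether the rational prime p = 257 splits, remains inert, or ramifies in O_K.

Since -214 ≢ 1 mod 4, the ring of integers is ℤ[√-214] with discriminant 4·(-214) = -856.
Since gcd(257, -856) = 1 the prime 257 does not ramify.
Legendre symbol by Euler's criterion: (-214/257) ≡ (-214)^128 ≡ 256 (mod 257), i.e. (-214/257) = -1.
(-214/257) = -1, so 257 is inert.

p is inert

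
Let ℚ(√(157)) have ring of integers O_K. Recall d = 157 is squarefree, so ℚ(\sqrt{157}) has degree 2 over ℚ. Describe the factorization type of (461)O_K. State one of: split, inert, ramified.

d = 157 ≡ 1 (mod 4), so O_K = ℤ[(1+√157)/2] and disc(K) = d = 157.
disc(K) = 157 is not divisible by 461; 461 is unramified.
Compute (157/461) via Euler: 157^((461-1)/2) mod 461 = 1, so (157/461) = 1.
Legendre symbol 1 ⇒ 461 is split.

461 splits in O_K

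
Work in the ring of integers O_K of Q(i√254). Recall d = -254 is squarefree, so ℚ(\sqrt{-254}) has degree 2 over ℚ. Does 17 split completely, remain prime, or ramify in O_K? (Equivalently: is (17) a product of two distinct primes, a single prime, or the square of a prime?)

d = -254 ≡ 2 (mod 4), so O_K = ℤ[√-254] and disc(K) = 4d = -1016.
Since gcd(17, -1016) = 1 the prime 17 does not ramify.
Euler's criterion: (-254)^8 mod 17 = 1. Thus (-254|17) = 1.
(-254/17) = 1, so 17 splits.

p splits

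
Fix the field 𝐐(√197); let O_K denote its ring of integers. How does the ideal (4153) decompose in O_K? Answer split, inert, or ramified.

197 mod 4 = 1, hence disc K = 197 and O_K = ℤ[(1+√197)/2].
disc(K) = 197 is not divisible by 4153; 4153 is unramified.
Euler's criterion: 197^2076 mod 4153 = 1. Thus (197|4153) = 1.
d is a quadratic residue mod p, hence 4153 splits in O_K.

split — (4153) = 𝔭₁𝔭₂ with 𝔭₁ ≠ 𝔭₂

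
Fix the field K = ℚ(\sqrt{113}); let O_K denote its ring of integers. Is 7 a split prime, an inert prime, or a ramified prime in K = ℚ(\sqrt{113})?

113 mod 4 = 1, hence disc K = 113 and O_K = ℤ[(1+√113)/2].
Since gcd(7, 113) = 1 the prime 7 does not ramify.
Euler's criterion: 113^3 mod 7 = 1. Thus (113|7) = 1.
(113/7) = 1, so 7 splits.

splits completely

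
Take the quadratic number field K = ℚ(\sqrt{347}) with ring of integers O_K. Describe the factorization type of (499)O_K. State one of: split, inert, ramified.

499 remains inert

Since 347 ≢ 1 mod 4, the ring of integers is ℤ[√347] with discriminant 4·347 = 1388.
disc(K) = 1388 is not divisible by 499; 499 is unramified.
Compute (347/499) via Euler: 347^((499-1)/2) mod 499 = 498, so (347/499) = -1.
d is a non-residue mod p, hence 499 remains inert in O_K.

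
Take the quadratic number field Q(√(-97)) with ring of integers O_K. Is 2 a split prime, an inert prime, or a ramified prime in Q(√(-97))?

ramified

Since -97 ≢ 1 mod 4, the ring of integers is ℤ[√-97] with discriminant 4·(-97) = -388.
disc(K) = -388 = 2·(-194), so p = 2 is ramified.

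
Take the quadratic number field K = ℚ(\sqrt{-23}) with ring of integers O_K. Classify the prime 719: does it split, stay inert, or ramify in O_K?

d = -23 ≡ 1 (mod 4), so O_K = ℤ[(1+√-23)/2] and disc(K) = d = -23.
719 ∤ -23, so 719 is unramified.
(-23/719) = 696^359 mod 719 = 1, giving Legendre symbol 1.
Legendre symbol 1 ⇒ 719 is split.

split — (719) = 𝔭₁𝔭₂ with 𝔭₁ ≠ 𝔭₂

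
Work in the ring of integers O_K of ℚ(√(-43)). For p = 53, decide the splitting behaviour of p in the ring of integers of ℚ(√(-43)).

Since -43 ≡ 1 mod 4, the ring of integers is ℤ[(1+√-43)/2] with discriminant -43.
53 ∤ -43, so 53 is unramified.
Euler's criterion: (-43)^26 mod 53 = 1. Thus (-43|53) = 1.
(-43/53) = 1, so 53 splits.

splits completely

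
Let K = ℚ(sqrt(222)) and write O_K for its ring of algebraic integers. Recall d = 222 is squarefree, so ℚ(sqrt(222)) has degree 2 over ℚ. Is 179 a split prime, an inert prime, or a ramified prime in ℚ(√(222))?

splits completely

Since 222 ≢ 1 mod 4, the ring of integers is ℤ[√222] with discriminant 4·222 = 888.
179 ∤ 888, so 179 is unramified.
(222/179) = 43^89 mod 179 = 1, giving Legendre symbol 1.
Legendre symbol 1 ⇒ 179 is split.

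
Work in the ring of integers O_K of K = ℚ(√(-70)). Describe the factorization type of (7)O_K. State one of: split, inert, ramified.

Since -70 ≢ 1 mod 4, the ring of integers is ℤ[√-70] with discriminant 4·(-70) = -280.
disc(K) = -280 = 7·(-40), so p = 7 is ramified.

7 is ramified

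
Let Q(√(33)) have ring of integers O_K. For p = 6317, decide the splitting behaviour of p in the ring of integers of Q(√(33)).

d = 33 ≡ 1 (mod 4), so O_K = ℤ[(1+√33)/2] and disc(K) = d = 33.
Since gcd(6317, 33) = 1 the prime 6317 does not ramify.
Compute (33/6317) via Euler: 33^((6317-1)/2) mod 6317 = 6316, so (33/6317) = -1.
d is a non-residue mod p, hence 6317 remains inert in O_K.

inert — (6317) stays prime in O_K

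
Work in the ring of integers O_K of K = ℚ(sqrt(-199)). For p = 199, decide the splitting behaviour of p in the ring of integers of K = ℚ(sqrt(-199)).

199 is ramified

d = -199 ≡ 1 (mod 4), so O_K = ℤ[(1+√-199)/2] and disc(K) = d = -199.
199 divides disc(K) = -199, so 199 ramifies.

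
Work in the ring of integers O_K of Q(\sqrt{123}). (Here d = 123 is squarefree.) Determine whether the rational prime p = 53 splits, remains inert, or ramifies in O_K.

split — (53) = 𝔭₁𝔭₂ with 𝔭₁ ≠ 𝔭₂

d = 123 ≡ 3 (mod 4), so O_K = ℤ[√123] and disc(K) = 4d = 492.
disc(K) = 492 is not divisible by 53; 53 is unramified.
(123/53) = 17^26 mod 53 = 1, giving Legendre symbol 1.
(123/53) = 1, so 53 splits.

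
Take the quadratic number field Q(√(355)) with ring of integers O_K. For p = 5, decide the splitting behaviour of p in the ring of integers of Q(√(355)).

5 is ramified

Since 355 ≢ 1 mod 4, the ring of integers is ℤ[√355] with discriminant 4·355 = 1420.
disc(K) = 1420 = 5·284, so p = 5 is ramified.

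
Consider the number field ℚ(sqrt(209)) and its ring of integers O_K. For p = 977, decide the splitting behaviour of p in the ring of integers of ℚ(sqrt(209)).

inert

209 mod 4 = 1, hence disc K = 209 and O_K = ℤ[(1+√209)/2].
disc(K) = 209 is not divisible by 977; 977 is unramified.
(209/977) = 209^488 mod 977 = 976, giving Legendre symbol -1.
(209/977) = -1, so 977 is inert.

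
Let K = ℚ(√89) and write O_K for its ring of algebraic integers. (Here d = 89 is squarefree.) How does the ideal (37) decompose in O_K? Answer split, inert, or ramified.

89 mod 4 = 1, hence disc K = 89 and O_K = ℤ[(1+√89)/2].
disc(K) = 89 is not divisible by 37; 37 is unramified.
Compute (89/37) via Euler: 15^((37-1)/2) mod 37 = 36, so (89/37) = -1.
Legendre symbol -1 ⇒ 37 is inert.

inert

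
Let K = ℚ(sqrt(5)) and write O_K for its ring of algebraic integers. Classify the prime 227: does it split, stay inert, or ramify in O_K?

d = 5 ≡ 1 (mod 4), so O_K = ℤ[(1+√5)/2] and disc(K) = d = 5.
Since gcd(227, 5) = 1 the prime 227 does not ramify.
Euler's criterion: 5^113 mod 227 = 226. Thus (5|227) = -1.
(5/227) = -1, so 227 is inert.

inert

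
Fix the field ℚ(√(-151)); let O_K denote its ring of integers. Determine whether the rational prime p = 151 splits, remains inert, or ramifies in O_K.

-151 mod 4 = 1, hence disc K = -151 and O_K = ℤ[(1+√-151)/2].
Ramification test: 151 | -151. The prime 151 ramifies in K.

ramifies in O_K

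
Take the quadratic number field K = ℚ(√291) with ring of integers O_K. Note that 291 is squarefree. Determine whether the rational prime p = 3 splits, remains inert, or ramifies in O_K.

Since 291 ≢ 1 mod 4, the ring of integers is ℤ[√291] with discriminant 4·291 = 1164.
disc(K) = 1164 = 3·388, so p = 3 is ramified.

ramified — (3) = 𝔭²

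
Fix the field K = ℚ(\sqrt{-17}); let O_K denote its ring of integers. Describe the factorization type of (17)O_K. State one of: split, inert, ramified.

Since -17 ≢ 1 mod 4, the ring of integers is ℤ[√-17] with discriminant 4·(-17) = -68.
Ramification test: 17 | -68. The prime 17 ramifies in K.

ramified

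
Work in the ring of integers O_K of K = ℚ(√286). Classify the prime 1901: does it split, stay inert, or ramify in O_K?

286 mod 4 = 2, hence disc K = 4·286 = 1144 and O_K = ℤ[√286].
Since gcd(1901, 1144) = 1 the prime 1901 does not ramify.
Compute (286/1901) via Euler: 286^((1901-1)/2) mod 1901 = 1900, so (286/1901) = -1.
(286/1901) = -1, so 1901 is inert.

1901 remains inert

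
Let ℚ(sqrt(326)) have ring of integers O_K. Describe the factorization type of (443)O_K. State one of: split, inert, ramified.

remains prime (inert)

326 mod 4 = 2, hence disc K = 4·326 = 1304 and O_K = ℤ[√326].
Since gcd(443, 1304) = 1 the prime 443 does not ramify.
Euler's criterion: 326^221 mod 443 = 442. Thus (326|443) = -1.
(326/443) = -1, so 443 is inert.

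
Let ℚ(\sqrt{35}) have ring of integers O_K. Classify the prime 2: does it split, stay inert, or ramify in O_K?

p ramifies

d = 35 ≡ 3 (mod 4), so O_K = ℤ[√35] and disc(K) = 4d = 140.
disc(K) = 140 = 2·70, so p = 2 is ramified.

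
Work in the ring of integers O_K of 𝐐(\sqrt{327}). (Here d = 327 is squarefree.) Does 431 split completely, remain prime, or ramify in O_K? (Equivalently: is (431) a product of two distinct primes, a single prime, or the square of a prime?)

Since 327 ≢ 1 mod 4, the ring of integers is ℤ[√327] with discriminant 4·327 = 1308.
431 ∤ 1308, so 431 is unramified.
(327/431) = 327^215 mod 431 = 1, giving Legendre symbol 1.
(327/431) = 1, so 431 splits.

split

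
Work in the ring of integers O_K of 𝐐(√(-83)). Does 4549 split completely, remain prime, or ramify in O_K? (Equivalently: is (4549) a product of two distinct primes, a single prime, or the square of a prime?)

p is inert

d = -83 ≡ 1 (mod 4), so O_K = ℤ[(1+√-83)/2] and disc(K) = d = -83.
disc(K) = -83 is not divisible by 4549; 4549 is unramified.
(-83/4549) = 4466^2274 mod 4549 = 4548, giving Legendre symbol -1.
(-83/4549) = -1, so 4549 is inert.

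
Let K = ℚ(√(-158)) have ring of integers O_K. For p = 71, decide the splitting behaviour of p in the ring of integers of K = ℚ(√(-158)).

p is inert

Since -158 ≢ 1 mod 4, the ring of integers is ℤ[√-158] with discriminant 4·(-158) = -632.
disc(K) = -632 is not divisible by 71; 71 is unramified.
Compute (-158/71) via Euler: 55^((71-1)/2) mod 71 = 70, so (-158/71) = -1.
(-158/71) = -1, so 71 is inert.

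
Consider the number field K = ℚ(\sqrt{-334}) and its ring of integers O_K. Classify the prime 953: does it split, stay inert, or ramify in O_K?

inert — (953) stays prime in O_K

d = -334 ≡ 2 (mod 4), so O_K = ℤ[√-334] and disc(K) = 4d = -1336.
Since gcd(953, -1336) = 1 the prime 953 does not ramify.
Legendre symbol by Euler's criterion: (-334/953) ≡ (-334)^476 ≡ 952 (mod 953), i.e. (-334/953) = -1.
d is a non-residue mod p, hence 953 remains inert in O_K.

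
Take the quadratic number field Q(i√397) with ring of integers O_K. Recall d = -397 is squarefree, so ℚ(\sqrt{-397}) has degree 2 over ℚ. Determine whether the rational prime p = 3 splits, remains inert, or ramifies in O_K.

3 remains inert

Since -397 ≢ 1 mod 4, the ring of integers is ℤ[√-397] with discriminant 4·(-397) = -1588.
disc(K) = -1588 is not divisible by 3; 3 is unramified.
Compute (-397/3) via Euler: 2^((3-1)/2) mod 3 = 2, so (-397/3) = -1.
(-397/3) = -1, so 3 is inert.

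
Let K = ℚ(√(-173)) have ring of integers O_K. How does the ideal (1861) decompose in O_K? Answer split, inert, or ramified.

Since -173 ≢ 1 mod 4, the ring of integers is ℤ[√-173] with discriminant 4·(-173) = -692.
1861 ∤ -692, so 1861 is unramified.
(-173/1861) = 1688^930 mod 1861 = 1860, giving Legendre symbol -1.
d is a non-residue mod p, hence 1861 remains inert in O_K.

inert — (1861) stays prime in O_K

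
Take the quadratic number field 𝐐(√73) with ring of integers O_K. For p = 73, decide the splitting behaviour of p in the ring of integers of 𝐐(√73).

d = 73 ≡ 1 (mod 4), so O_K = ℤ[(1+√73)/2] and disc(K) = d = 73.
73 divides disc(K) = 73, so 73 ramifies.

ramified — (73) = 𝔭²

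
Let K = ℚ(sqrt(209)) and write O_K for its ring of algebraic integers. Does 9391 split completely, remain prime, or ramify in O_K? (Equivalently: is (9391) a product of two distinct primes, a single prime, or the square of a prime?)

Since 209 ≡ 1 mod 4, the ring of integers is ℤ[(1+√209)/2] with discriminant 209.
disc(K) = 209 is not divisible by 9391; 9391 is unramified.
(209/9391) = 209^4695 mod 9391 = 9390, giving Legendre symbol -1.
(209/9391) = -1, so 9391 is inert.

inert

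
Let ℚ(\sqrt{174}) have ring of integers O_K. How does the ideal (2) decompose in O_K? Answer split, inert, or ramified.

Since 174 ≢ 1 mod 4, the ring of integers is ℤ[√174] with discriminant 4·174 = 696.
2 divides disc(K) = 696, so 2 ramifies.

ramifies in O_K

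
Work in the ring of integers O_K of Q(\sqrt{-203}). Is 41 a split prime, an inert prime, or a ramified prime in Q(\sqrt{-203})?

splits completely

Since -203 ≡ 1 mod 4, the ring of integers is ℤ[(1+√-203)/2] with discriminant -203.
41 ∤ -203, so 41 is unramified.
Compute (-203/41) via Euler: 2^((41-1)/2) mod 41 = 1, so (-203/41) = 1.
(-203/41) = 1, so 41 splits.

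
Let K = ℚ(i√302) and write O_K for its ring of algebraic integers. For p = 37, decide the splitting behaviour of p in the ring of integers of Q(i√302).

inert — (37) stays prime in O_K

-302 mod 4 = 2, hence disc K = 4·(-302) = -1208 and O_K = ℤ[√-302].
Since gcd(37, -1208) = 1 the prime 37 does not ramify.
(-302/37) = 31^18 mod 37 = 36, giving Legendre symbol -1.
d is a non-residue mod p, hence 37 remains inert in O_K.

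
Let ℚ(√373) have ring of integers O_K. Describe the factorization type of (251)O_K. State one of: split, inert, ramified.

split

Since 373 ≡ 1 mod 4, the ring of integers is ℤ[(1+√373)/2] with discriminant 373.
disc(K) = 373 is not divisible by 251; 251 is unramified.
(373/251) = 122^125 mod 251 = 1, giving Legendre symbol 1.
d is a quadratic residue mod p, hence 251 splits in O_K.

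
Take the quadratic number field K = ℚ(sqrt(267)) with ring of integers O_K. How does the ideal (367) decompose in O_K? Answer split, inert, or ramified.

p is inert

Since 267 ≢ 1 mod 4, the ring of integers is ℤ[√267] with discriminant 4·267 = 1068.
Since gcd(367, 1068) = 1 the prime 367 does not ramify.
Compute (267/367) via Euler: 267^((367-1)/2) mod 367 = 366, so (267/367) = -1.
d is a non-residue mod p, hence 367 remains inert in O_K.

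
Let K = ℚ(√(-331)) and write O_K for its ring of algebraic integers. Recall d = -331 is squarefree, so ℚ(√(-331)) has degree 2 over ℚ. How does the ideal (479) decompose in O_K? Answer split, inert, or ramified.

inert — (479) stays prime in O_K

d = -331 ≡ 1 (mod 4), so O_K = ℤ[(1+√-331)/2] and disc(K) = d = -331.
479 ∤ -331, so 479 is unramified.
(-331/479) = 148^239 mod 479 = 478, giving Legendre symbol -1.
Legendre symbol -1 ⇒ 479 is inert.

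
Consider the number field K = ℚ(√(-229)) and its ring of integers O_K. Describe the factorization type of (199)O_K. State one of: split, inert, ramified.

d = -229 ≡ 3 (mod 4), so O_K = ℤ[√-229] and disc(K) = 4d = -916.
199 ∤ -916, so 199 is unramified.
Compute (-229/199) via Euler: 169^((199-1)/2) mod 199 = 1, so (-229/199) = 1.
(-229/199) = 1, so 199 splits.

199 splits in O_K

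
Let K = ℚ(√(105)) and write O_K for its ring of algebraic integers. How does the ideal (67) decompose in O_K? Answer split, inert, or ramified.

105 mod 4 = 1, hence disc K = 105 and O_K = ℤ[(1+√105)/2].
disc(K) = 105 is not divisible by 67; 67 is unramified.
Legendre symbol by Euler's criterion: (105/67) ≡ 105^33 ≡ 66 (mod 67), i.e. (105/67) = -1.
(105/67) = -1, so 67 is inert.

p is inert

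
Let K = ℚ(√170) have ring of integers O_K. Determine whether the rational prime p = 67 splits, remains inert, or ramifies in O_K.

split — (67) = 𝔭₁𝔭₂ with 𝔭₁ ≠ 𝔭₂

170 mod 4 = 2, hence disc K = 4·170 = 680 and O_K = ℤ[√170].
67 ∤ 680, so 67 is unramified.
(170/67) = 36^33 mod 67 = 1, giving Legendre symbol 1.
(170/67) = 1, so 67 splits.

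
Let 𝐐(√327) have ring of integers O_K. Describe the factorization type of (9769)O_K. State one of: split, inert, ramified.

inert — (9769) stays prime in O_K

327 mod 4 = 3, hence disc K = 4·327 = 1308 and O_K = ℤ[√327].
Since gcd(9769, 1308) = 1 the prime 9769 does not ramify.
Compute (327/9769) via Euler: 327^((9769-1)/2) mod 9769 = 9768, so (327/9769) = -1.
d is a non-residue mod p, hence 9769 remains inert in O_K.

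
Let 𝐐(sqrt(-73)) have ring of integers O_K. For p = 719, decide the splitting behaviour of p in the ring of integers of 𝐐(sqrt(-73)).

splits completely

Since -73 ≢ 1 mod 4, the ring of integers is ℤ[√-73] with discriminant 4·(-73) = -292.
disc(K) = -292 is not divisible by 719; 719 is unramified.
Compute (-73/719) via Euler: 646^((719-1)/2) mod 719 = 1, so (-73/719) = 1.
(-73/719) = 1, so 719 splits.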